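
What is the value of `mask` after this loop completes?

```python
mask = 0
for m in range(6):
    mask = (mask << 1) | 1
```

Let's trace through this code step by step.

Initialize: mask = 0
Entering loop: for m in range(6):
After iteration 1: m = 0, mask = 1
After iteration 2: m = 1, mask = 3
After iteration 3: m = 2, mask = 7
After iteration 4: m = 3, mask = 15
After iteration 5: m = 4, mask = 31
After iteration 6: m = 5, mask = 63
Loop ends.

Final answer: 63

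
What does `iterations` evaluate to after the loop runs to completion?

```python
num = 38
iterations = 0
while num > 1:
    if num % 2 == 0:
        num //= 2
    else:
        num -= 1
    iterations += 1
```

Let's trace through this code step by step.

Initialize: num = 38
Initialize: iterations = 0
Entering loop: while num > 1:
After iteration 1: num = 19, iterations = 1
After iteration 2: num = 18, iterations = 2
After iteration 3: num = 9, iterations = 3
After iteration 4: num = 8, iterations = 4
After iteration 5: num = 4, iterations = 5
After iteration 6: num = 2, iterations = 6
After iteration 7: num = 1, iterations = 7
Loop ends.

Final answer: 7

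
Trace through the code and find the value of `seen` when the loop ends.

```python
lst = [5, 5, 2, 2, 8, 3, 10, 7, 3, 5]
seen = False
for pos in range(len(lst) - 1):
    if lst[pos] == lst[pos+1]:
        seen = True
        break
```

Let's trace through this code step by step.

Initialize: lst = [5, 5, 2, 2, 8, 3, 10, 7, 3, 5]
Initialize: seen = False
Entering loop: for pos in range(len(lst) - 1):
After iteration 1: pos = 0, seen = True
Loop ends.

Final answer: True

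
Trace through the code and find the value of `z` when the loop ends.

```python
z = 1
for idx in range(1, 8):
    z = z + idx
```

Let's trace through this code step by step.

Initialize: z = 1
Entering loop: for idx in range(1, 8):
After iteration 1: idx = 1, z = 2
After iteration 2: idx = 2, z = 4
After iteration 3: idx = 3, z = 7
After iteration 4: idx = 4, z = 11
After iteration 5: idx = 5, z = 16
After iteration 6: idx = 6, z = 22
After iteration 7: idx = 7, z = 29
Loop ends.

Final answer: 29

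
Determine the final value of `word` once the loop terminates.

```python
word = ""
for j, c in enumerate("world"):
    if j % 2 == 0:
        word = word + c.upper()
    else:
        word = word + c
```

Let's trace through this code step by step.

Initialize: word = ''
Entering loop: for j, c in enumerate("world"):
After iteration 1: j = 0, c = 'w', word = 'W'
After iteration 2: j = 1, c = 'o', word = 'Wo'
After iteration 3: j = 2, c = 'r', word = 'WoR'
After iteration 4: j = 3, c = 'l', word = 'WoRl'
After iteration 5: j = 4, c = 'd', word = 'WoRlD'
Loop ends.

Final answer: 'WoRlD'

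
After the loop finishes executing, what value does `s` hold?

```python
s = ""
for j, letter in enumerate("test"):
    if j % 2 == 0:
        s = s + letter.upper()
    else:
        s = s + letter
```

Let's trace through this code step by step.

Initialize: s = ''
Entering loop: for j, letter in enumerate("test"):
After iteration 1: j = 0, letter = 't', s = 'T'
After iteration 2: j = 1, letter = 'e', s = 'Te'
After iteration 3: j = 2, letter = 's', s = 'TeS'
After iteration 4: j = 3, letter = 't', s = 'TeSt'
Loop ends.

Final answer: 'TeSt'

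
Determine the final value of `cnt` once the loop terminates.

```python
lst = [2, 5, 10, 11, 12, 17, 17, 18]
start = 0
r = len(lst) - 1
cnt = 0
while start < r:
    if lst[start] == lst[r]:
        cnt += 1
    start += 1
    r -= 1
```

Let's trace through this code step by step.

Initialize: lst = [2, 5, 10, 11, 12, 17, 17, 18]
Initialize: start = 0
Initialize: r = 7
Initialize: cnt = 0
Entering loop: while start < r:
After iteration 1: start = 1, r = 6, cnt = 0
After iteration 2: start = 2, r = 5, cnt = 0
After iteration 3: start = 3, r = 4, cnt = 0
After iteration 4: start = 4, r = 3, cnt = 0
Loop ends.

Final answer: 0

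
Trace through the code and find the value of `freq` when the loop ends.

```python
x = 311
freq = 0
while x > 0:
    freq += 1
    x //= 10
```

Let's trace through this code step by step.

Initialize: x = 311
Initialize: freq = 0
Entering loop: while x > 0:
After iteration 1: x = 31, freq = 1
After iteration 2: x = 3, freq = 2
After iteration 3: x = 0, freq = 3
Loop ends.

Final answer: 3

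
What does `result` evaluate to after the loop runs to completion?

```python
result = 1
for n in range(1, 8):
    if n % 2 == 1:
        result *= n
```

Let's trace through this code step by step.

Initialize: result = 1
Entering loop: for n in range(1, 8):
After iteration 1: n = 1, result = 1
After iteration 2: n = 2, result = 1
After iteration 3: n = 3, result = 3
After iteration 4: n = 4, result = 3
After iteration 5: n = 5, result = 15
After iteration 6: n = 6, result = 15
After iteration 7: n = 7, result = 105
Loop ends.

Final answer: 105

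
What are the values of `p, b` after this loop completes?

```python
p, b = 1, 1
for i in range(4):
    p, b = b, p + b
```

Let's trace through this code step by step.

Initialize: p = 1
Initialize: b = 1
Entering loop: for i in range(4):
After iteration 1: i = 0, p = 1, b = 2
After iteration 2: i = 1, p = 2, b = 3
After iteration 3: i = 2, p = 3, b = 5
After iteration 4: i = 3, p = 5, b = 8
Loop ends.

Final answer: 5, 8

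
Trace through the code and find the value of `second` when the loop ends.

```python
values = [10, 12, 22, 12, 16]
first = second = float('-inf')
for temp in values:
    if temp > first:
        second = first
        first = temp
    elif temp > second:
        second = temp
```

Let's trace through this code step by step.

Initialize: values = [10, 12, 22, 12, 16]
Initialize: first = -inf
Initialize: second = -inf
Entering loop: for temp in values:
After iteration 1: temp = 10, first = 10, second = -inf
After iteration 2: temp = 12, first = 12, second = 10
After iteration 3: temp = 22, first = 22, second = 12
After iteration 4: temp = 12, first = 22, second = 12
After iteration 5: temp = 16, first = 22, second = 16
Loop ends.

Final answer: 16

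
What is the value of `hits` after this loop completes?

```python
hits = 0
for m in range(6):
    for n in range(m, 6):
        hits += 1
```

Let's trace through this code step by step.

Initialize: hits = 0
Entering loop: for m in range(6):
After iteration 1: m = 0, hits = 6
After iteration 2: m = 1, hits = 11
After iteration 3: m = 2, hits = 15
After iteration 4: m = 3, hits = 18
After iteration 5: m = 4, hits = 20
After iteration 6: m = 5, hits = 21
Loop ends.

Final answer: 21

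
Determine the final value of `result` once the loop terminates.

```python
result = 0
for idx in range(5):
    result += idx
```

Let's trace through this code step by step.

Initialize: result = 0
Entering loop: for idx in range(5):
After iteration 1: idx = 0, result = 0
After iteration 2: idx = 1, result = 1
After iteration 3: idx = 2, result = 3
After iteration 4: idx = 3, result = 6
After iteration 5: idx = 4, result = 10
Loop ends.

Final answer: 10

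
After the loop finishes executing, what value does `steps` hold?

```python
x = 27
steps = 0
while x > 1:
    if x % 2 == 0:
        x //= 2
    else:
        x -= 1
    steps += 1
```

Let's trace through this code step by step.

Initialize: x = 27
Initialize: steps = 0
Entering loop: while x > 1:
After iteration 1: x = 26, steps = 1
After iteration 2: x = 13, steps = 2
After iteration 3: x = 12, steps = 3
After iteration 4: x = 6, steps = 4
After iteration 5: x = 3, steps = 5
After iteration 6: x = 2, steps = 6
After iteration 7: x = 1, steps = 7
Loop ends.

Final answer: 7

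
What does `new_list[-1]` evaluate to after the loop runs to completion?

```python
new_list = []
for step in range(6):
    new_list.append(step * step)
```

Let's trace through this code step by step.

Initialize: new_list = []
Entering loop: for step in range(6):
After iteration 1: step = 0, new_list = [0]
After iteration 2: step = 1, new_list = [0, 1]
After iteration 3: step = 2, new_list = [0, 1, 4]
After iteration 4: step = 3, new_list = [0, 1, 4, 9]
After iteration 5: step = 4, new_list = [0, 1, 4, 9, 16]
After iteration 6: step = 5, new_list = [0, 1, 4, 9, 16, 25]
Loop ends.
new_list[-1] = 25

Final answer: 25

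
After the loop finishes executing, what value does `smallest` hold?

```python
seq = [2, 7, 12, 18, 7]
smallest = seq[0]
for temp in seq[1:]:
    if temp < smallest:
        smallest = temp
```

Let's trace through this code step by step.

Initialize: seq = [2, 7, 12, 18, 7]
Initialize: smallest = 2
Entering loop: for temp in seq[1:]:
After iteration 1: temp = 7, smallest = 2
After iteration 2: temp = 12, smallest = 2
After iteration 3: temp = 18, smallest = 2
After iteration 4: temp = 7, smallest = 2
Loop ends.

Final answer: 2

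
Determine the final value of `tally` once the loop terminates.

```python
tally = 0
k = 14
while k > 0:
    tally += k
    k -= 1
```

Let's trace through this code step by step.

Initialize: tally = 0
Initialize: k = 14
Entering loop: while k > 0:
After iteration 1: tally = 14, k = 13
After iteration 2: tally = 27, k = 12
After iteration 3: tally = 39, k = 11
After iteration 4: tally = 50, k = 10
After iteration 5: tally = 60, k = 9
After iteration 6: tally = 69, k = 8
After iteration 7: tally = 77, k = 7
After iteration 8: tally = 84, k = 6
After iteration 9: tally = 90, k = 5
After iteration 10: tally = 95, k = 4
After iteration 11: tally = 99, k = 3
After iteration 12: tally = 102, k = 2
After iteration 13: tally = 104, k = 1
After iteration 14: tally = 105, k = 0
Loop ends.

Final answer: 105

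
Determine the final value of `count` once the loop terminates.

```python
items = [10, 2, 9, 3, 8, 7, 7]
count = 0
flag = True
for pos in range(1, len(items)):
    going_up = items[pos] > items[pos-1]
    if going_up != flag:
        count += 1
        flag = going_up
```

Let's trace through this code step by step.

Initialize: items = [10, 2, 9, 3, 8, 7, 7]
Initialize: count = 0
Initialize: flag = True
Entering loop: for pos in range(1, len(items)):
After iteration 1: pos = 1, count = 1, flag = False, going_up = False
After iteration 2: pos = 2, count = 2, flag = True, going_up = True
After iteration 3: pos = 3, count = 3, flag = False, going_up = False
After iteration 4: pos = 4, count = 4, flag = True, going_up = True
After iteration 5: pos = 5, count = 5, flag = False, going_up = False
After iteration 6: pos = 6, count = 5, flag = False, going_up = False
Loop ends.

Final answer: 5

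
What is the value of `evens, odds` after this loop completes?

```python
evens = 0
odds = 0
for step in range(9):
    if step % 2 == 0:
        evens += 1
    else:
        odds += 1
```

Let's trace through this code step by step.

Initialize: evens = 0
Initialize: odds = 0
Entering loop: for step in range(9):
After iteration 1: step = 0, evens = 1, odds = 0
After iteration 2: step = 1, evens = 1, odds = 1
After iteration 3: step = 2, evens = 2, odds = 1
After iteration 4: step = 3, evens = 2, odds = 2
After iteration 5: step = 4, evens = 3, odds = 2
After iteration 6: step = 5, evens = 3, odds = 3
After iteration 7: step = 6, evens = 4, odds = 3
After iteration 8: step = 7, evens = 4, odds = 4
After iteration 9: step = 8, evens = 5, odds = 4
Loop ends.

Final answer: 5, 4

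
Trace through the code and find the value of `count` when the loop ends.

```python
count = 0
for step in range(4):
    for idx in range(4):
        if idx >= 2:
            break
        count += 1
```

Let's trace through this code step by step.

Initialize: count = 0
Entering loop: for step in range(4):
After iteration 1: step = 0, count = 2
After iteration 2: step = 1, count = 4
After iteration 3: step = 2, count = 6
After iteration 4: step = 3, count = 8
Loop ends.

Final answer: 8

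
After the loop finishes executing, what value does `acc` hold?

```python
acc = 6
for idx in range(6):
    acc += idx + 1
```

Let's trace through this code step by step.

Initialize: acc = 6
Entering loop: for idx in range(6):
After iteration 1: idx = 0, acc = 7
After iteration 2: idx = 1, acc = 9
After iteration 3: idx = 2, acc = 12
After iteration 4: idx = 3, acc = 16
After iteration 5: idx = 4, acc = 21
After iteration 6: idx = 5, acc = 27
Loop ends.

Final answer: 27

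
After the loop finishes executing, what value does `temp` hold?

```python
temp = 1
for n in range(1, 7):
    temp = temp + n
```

Let's trace through this code step by step.

Initialize: temp = 1
Entering loop: for n in range(1, 7):
After iteration 1: n = 1, temp = 2
After iteration 2: n = 2, temp = 4
After iteration 3: n = 3, temp = 7
After iteration 4: n = 4, temp = 11
After iteration 5: n = 5, temp = 16
After iteration 6: n = 6, temp = 22
Loop ends.

Final answer: 22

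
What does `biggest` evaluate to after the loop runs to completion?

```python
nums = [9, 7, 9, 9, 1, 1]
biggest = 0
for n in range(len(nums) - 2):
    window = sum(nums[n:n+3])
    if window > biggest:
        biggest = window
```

Let's trace through this code step by step.

Initialize: nums = [9, 7, 9, 9, 1, 1]
Initialize: biggest = 0
Entering loop: for n in range(len(nums) - 2):
After iteration 1: n = 0, biggest = 25, window = 25
After iteration 2: n = 1, biggest = 25, window = 25
After iteration 3: n = 2, biggest = 25, window = 19
After iteration 4: n = 3, biggest = 25, window = 11
Loop ends.

Final answer: 25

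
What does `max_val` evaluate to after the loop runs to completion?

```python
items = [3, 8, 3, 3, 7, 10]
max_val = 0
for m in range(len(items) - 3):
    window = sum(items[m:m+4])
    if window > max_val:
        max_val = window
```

Let's trace through this code step by step.

Initialize: items = [3, 8, 3, 3, 7, 10]
Initialize: max_val = 0
Entering loop: for m in range(len(items) - 3):
After iteration 1: m = 0, max_val = 17, window = 17
After iteration 2: m = 1, max_val = 21, window = 21
After iteration 3: m = 2, max_val = 23, window = 23
Loop ends.

Final answer: 23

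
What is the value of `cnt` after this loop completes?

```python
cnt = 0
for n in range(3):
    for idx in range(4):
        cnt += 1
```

Let's trace through this code step by step.

Initialize: cnt = 0
Entering loop: for n in range(3):
After iteration 1: n = 0, cnt = 4
After iteration 2: n = 1, cnt = 8
After iteration 3: n = 2, cnt = 12
Loop ends.

Final answer: 12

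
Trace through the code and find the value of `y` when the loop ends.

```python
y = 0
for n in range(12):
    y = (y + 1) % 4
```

Let's trace through this code step by step.

Initialize: y = 0
Entering loop: for n in range(12):
After iteration 1: n = 0, y = 1
After iteration 2: n = 1, y = 2
After iteration 3: n = 2, y = 3
After iteration 4: n = 3, y = 0
After iteration 5: n = 4, y = 1
After iteration 6: n = 5, y = 2
After iteration 7: n = 6, y = 3
After iteration 8: n = 7, y = 0
After iteration 9: n = 8, y = 1
After iteration 10: n = 9, y = 2
After iteration 11: n = 10, y = 3
After iteration 12: n = 11, y = 0
Loop ends.

Final answer: 0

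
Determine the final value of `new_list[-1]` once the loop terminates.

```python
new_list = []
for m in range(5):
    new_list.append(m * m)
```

Let's trace through this code step by step.

Initialize: new_list = []
Entering loop: for m in range(5):
After iteration 1: m = 0, new_list = [0]
After iteration 2: m = 1, new_list = [0, 1]
After iteration 3: m = 2, new_list = [0, 1, 4]
After iteration 4: m = 3, new_list = [0, 1, 4, 9]
After iteration 5: m = 4, new_list = [0, 1, 4, 9, 16]
Loop ends.
new_list[-1] = 16

Final answer: 16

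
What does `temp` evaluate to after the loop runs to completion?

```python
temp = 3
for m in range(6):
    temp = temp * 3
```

Let's trace through this code step by step.

Initialize: temp = 3
Entering loop: for m in range(6):
After iteration 1: m = 0, temp = 9
After iteration 2: m = 1, temp = 27
After iteration 3: m = 2, temp = 81
After iteration 4: m = 3, temp = 243
After iteration 5: m = 4, temp = 729
After iteration 6: m = 5, temp = 2187
Loop ends.

Final answer: 2187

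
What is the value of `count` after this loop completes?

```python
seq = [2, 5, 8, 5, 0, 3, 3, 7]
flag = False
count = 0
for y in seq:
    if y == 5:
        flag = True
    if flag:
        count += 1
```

Let's trace through this code step by step.

Initialize: seq = [2, 5, 8, 5, 0, 3, 3, 7]
Initialize: flag = False
Initialize: count = 0
Entering loop: for y in seq:
After iteration 1: y = 2, flag = False, count = 0
After iteration 2: y = 5, flag = True, count = 1
After iteration 3: y = 8, flag = True, count = 2
After iteration 4: y = 5, flag = True, count = 3
After iteration 5: y = 0, flag = True, count = 4
After iteration 6: y = 3, flag = True, count = 5
After iteration 7: y = 3, flag = True, count = 6
After iteration 8: y = 7, flag = True, count = 7
Loop ends.

Final answer: 7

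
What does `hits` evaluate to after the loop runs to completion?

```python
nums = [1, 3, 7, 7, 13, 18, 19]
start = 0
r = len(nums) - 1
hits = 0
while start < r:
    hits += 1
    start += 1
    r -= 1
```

Let's trace through this code step by step.

Initialize: nums = [1, 3, 7, 7, 13, 18, 19]
Initialize: start = 0
Initialize: r = 6
Initialize: hits = 0
Entering loop: while start < r:
After iteration 1: start = 1, r = 5, hits = 1
After iteration 2: start = 2, r = 4, hits = 2
After iteration 3: start = 3, r = 3, hits = 3
Loop ends.

Final answer: 3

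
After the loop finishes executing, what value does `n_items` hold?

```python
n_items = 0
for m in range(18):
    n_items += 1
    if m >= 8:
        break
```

Let's trace through this code step by step.

Initialize: n_items = 0
Entering loop: for m in range(18):
After iteration 1: m = 0, n_items = 1
After iteration 2: m = 1, n_items = 2
After iteration 3: m = 2, n_items = 3
After iteration 4: m = 3, n_items = 4
After iteration 5: m = 4, n_items = 5
After iteration 6: m = 5, n_items = 6
After iteration 7: m = 6, n_items = 7
After iteration 8: m = 7, n_items = 8
After iteration 9: m = 8, n_items = 9
Loop ends.

Final answer: 9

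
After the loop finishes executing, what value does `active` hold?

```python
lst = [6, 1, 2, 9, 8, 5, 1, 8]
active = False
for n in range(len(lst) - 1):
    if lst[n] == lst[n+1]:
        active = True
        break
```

Let's trace through this code step by step.

Initialize: lst = [6, 1, 2, 9, 8, 5, 1, 8]
Initialize: active = False
Entering loop: for n in range(len(lst) - 1):
After iteration 1: n = 0, active = False
After iteration 2: n = 1, active = False
After iteration 3: n = 2, active = False
After iteration 4: n = 3, active = False
After iteration 5: n = 4, active = False
After iteration 6: n = 5, active = False
After iteration 7: n = 6, active = False
Loop ends.

Final answer: False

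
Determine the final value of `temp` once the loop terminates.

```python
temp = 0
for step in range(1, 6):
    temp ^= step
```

Let's trace through this code step by step.

Initialize: temp = 0
Entering loop: for step in range(1, 6):
After iteration 1: step = 1, temp = 1
After iteration 2: step = 2, temp = 3
After iteration 3: step = 3, temp = 0
After iteration 4: step = 4, temp = 4
After iteration 5: step = 5, temp = 1
Loop ends.

Final answer: 1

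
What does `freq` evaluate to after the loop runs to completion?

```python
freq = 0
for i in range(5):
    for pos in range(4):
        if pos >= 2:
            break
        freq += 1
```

Let's trace through this code step by step.

Initialize: freq = 0
Entering loop: for i in range(5):
After iteration 1: i = 0, freq = 2
After iteration 2: i = 1, freq = 4
After iteration 3: i = 2, freq = 6
After iteration 4: i = 3, freq = 8
After iteration 5: i = 4, freq = 10
Loop ends.

Final answer: 10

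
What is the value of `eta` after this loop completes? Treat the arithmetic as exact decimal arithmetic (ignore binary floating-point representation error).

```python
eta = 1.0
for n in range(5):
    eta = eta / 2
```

Let's trace through this code step by step.

Initialize: eta = 1.0
Entering loop: for n in range(5):
After iteration 1: n = 0, eta = 0.5
After iteration 2: n = 1, eta = 0.25
After iteration 3: n = 2, eta = 0.125
After iteration 4: n = 3, eta = 0.0625
After iteration 5: n = 4, eta = 0.03125
Loop ends.

Final answer: 0.03125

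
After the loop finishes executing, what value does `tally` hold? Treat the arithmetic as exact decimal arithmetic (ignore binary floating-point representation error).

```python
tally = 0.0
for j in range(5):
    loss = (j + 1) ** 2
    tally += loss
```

Let's trace through this code step by step.

Initialize: tally = 0.0
Entering loop: for j in range(5):
After iteration 1: j = 0, tally = 1.0, loss = 1
After iteration 2: j = 1, tally = 5.0, loss = 4
After iteration 3: j = 2, tally = 14.0, loss = 9
After iteration 4: j = 3, tally = 30.0, loss = 16
After iteration 5: j = 4, tally = 55.0, loss = 25
Loop ends.

Final answer: 55.0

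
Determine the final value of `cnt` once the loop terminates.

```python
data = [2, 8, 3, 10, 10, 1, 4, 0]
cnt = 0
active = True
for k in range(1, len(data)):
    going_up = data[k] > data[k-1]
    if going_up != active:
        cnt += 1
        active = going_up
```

Let's trace through this code step by step.

Initialize: data = [2, 8, 3, 10, 10, 1, 4, 0]
Initialize: cnt = 0
Initialize: active = True
Entering loop: for k in range(1, len(data)):
After iteration 1: k = 1, cnt = 0, active = True, going_up = True
After iteration 2: k = 2, cnt = 1, active = False, going_up = False
After iteration 3: k = 3, cnt = 2, active = True, going_up = True
After iteration 4: k = 4, cnt = 3, active = False, going_up = False
After iteration 5: k = 5, cnt = 3, active = False, going_up = False
After iteration 6: k = 6, cnt = 4, active = True, going_up = True
After iteration 7: k = 7, cnt = 5, active = False, going_up = False
Loop ends.

Final answer: 5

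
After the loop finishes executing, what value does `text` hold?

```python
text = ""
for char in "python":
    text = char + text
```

Let's trace through this code step by step.

Initialize: text = ''
Entering loop: for char in "python":
After iteration 1: char = 'p', text = 'p'
After iteration 2: char = 'y', text = 'yp'
After iteration 3: char = 't', text = 'typ'
After iteration 4: char = 'h', text = 'htyp'
After iteration 5: char = 'o', text = 'ohtyp'
After iteration 6: char = 'n', text = 'nohtyp'
Loop ends.

Final answer: 'nohtyp'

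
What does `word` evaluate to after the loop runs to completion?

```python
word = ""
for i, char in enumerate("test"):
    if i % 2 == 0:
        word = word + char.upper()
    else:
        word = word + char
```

Let's trace through this code step by step.

Initialize: word = ''
Entering loop: for i, char in enumerate("test"):
After iteration 1: i = 0, char = 't', word = 'T'
After iteration 2: i = 1, char = 'e', word = 'Te'
After iteration 3: i = 2, char = 's', word = 'TeS'
After iteration 4: i = 3, char = 't', word = 'TeSt'
Loop ends.

Final answer: 'TeSt'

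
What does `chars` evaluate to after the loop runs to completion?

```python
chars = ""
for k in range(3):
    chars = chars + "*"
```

Let's trace through this code step by step.

Initialize: chars = ''
Entering loop: for k in range(3):
After iteration 1: k = 0, chars = '*'
After iteration 2: k = 1, chars = '**'
After iteration 3: k = 2, chars = '***'
Loop ends.

Final answer: '***'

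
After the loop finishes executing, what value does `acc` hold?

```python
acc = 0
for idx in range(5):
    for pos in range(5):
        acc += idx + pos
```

Let's trace through this code step by step.

Initialize: acc = 0
Entering loop: for idx in range(5):
After iteration 1: idx = 0, acc = 10
After iteration 2: idx = 1, acc = 25
After iteration 3: idx = 2, acc = 45
After iteration 4: idx = 3, acc = 70
After iteration 5: idx = 4, acc = 100
Loop ends.

Final answer: 100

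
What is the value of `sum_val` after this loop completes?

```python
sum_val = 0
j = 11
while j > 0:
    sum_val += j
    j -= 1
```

Let's trace through this code step by step.

Initialize: sum_val = 0
Initialize: j = 11
Entering loop: while j > 0:
After iteration 1: sum_val = 11, j = 10
After iteration 2: sum_val = 21, j = 9
After iteration 3: sum_val = 30, j = 8
After iteration 4: sum_val = 38, j = 7
After iteration 5: sum_val = 45, j = 6
After iteration 6: sum_val = 51, j = 5
After iteration 7: sum_val = 56, j = 4
After iteration 8: sum_val = 60, j = 3
After iteration 9: sum_val = 63, j = 2
After iteration 10: sum_val = 65, j = 1
After iteration 11: sum_val = 66, j = 0
Loop ends.

Final answer: 66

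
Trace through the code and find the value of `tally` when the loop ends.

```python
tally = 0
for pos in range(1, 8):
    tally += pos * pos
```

Let's trace through this code step by step.

Initialize: tally = 0
Entering loop: for pos in range(1, 8):
After iteration 1: pos = 1, tally = 1
After iteration 2: pos = 2, tally = 5
After iteration 3: pos = 3, tally = 14
After iteration 4: pos = 4, tally = 30
After iteration 5: pos = 5, tally = 55
After iteration 6: pos = 6, tally = 91
After iteration 7: pos = 7, tally = 140
Loop ends.

Final answer: 140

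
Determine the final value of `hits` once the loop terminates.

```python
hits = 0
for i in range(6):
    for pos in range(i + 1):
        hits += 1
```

Let's trace through this code step by step.

Initialize: hits = 0
Entering loop: for i in range(6):
After iteration 1: i = 0, hits = 1, pos = 0
After iteration 2: i = 1, hits = 3, pos = 1
After iteration 3: i = 2, hits = 6, pos = 2
After iteration 4: i = 3, hits = 10, pos = 3
After iteration 5: i = 4, hits = 15, pos = 4
After iteration 6: i = 5, hits = 21, pos = 5
Loop ends.

Final answer: 21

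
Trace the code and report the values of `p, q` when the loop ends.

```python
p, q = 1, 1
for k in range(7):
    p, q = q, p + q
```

Let's trace through this code step by step.

Initialize: p = 1
Initialize: q = 1
Entering loop: for k in range(7):
After iteration 1: k = 0, p = 1, q = 2
After iteration 2: k = 1, p = 2, q = 3
After iteration 3: k = 2, p = 3, q = 5
After iteration 4: k = 3, p = 5, q = 8
After iteration 5: k = 4, p = 8, q = 13
After iteration 6: k = 5, p = 13, q = 21
After iteration 7: k = 6, p = 21, q = 34
Loop ends.

Final answer: 21, 34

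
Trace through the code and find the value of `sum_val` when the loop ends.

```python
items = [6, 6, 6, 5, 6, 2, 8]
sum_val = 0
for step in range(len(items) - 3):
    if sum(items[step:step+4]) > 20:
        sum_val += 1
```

Let's trace through this code step by step.

Initialize: items = [6, 6, 6, 5, 6, 2, 8]
Initialize: sum_val = 0
Entering loop: for step in range(len(items) - 3):
After iteration 1: step = 0, sum_val = 1
After iteration 2: step = 1, sum_val = 2
After iteration 3: step = 2, sum_val = 2
After iteration 4: step = 3, sum_val = 3
Loop ends.

Final answer: 3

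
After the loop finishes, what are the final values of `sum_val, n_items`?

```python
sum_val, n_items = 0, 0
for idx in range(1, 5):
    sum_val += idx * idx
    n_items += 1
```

Let's trace through this code step by step.

Initialize: sum_val = 0
Initialize: n_items = 0
Entering loop: for idx in range(1, 5):
After iteration 1: idx = 1, sum_val = 1, n_items = 1
After iteration 2: idx = 2, sum_val = 5, n_items = 2
After iteration 3: idx = 3, sum_val = 14, n_items = 3
After iteration 4: idx = 4, sum_val = 30, n_items = 4
Loop ends.

Final answer: 30, 4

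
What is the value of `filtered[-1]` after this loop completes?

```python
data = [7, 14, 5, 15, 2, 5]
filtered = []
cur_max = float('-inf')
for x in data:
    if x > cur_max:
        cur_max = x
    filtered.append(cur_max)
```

Let's trace through this code step by step.

Initialize: data = [7, 14, 5, 15, 2, 5]
Initialize: filtered = []
Initialize: cur_max = -inf
Entering loop: for x in data:
After iteration 1: x = 7, filtered = [7], cur_max = 7
After iteration 2: x = 14, filtered = [7, 14], cur_max = 14
After iteration 3: x = 5, filtered = [7, 14, 14], cur_max = 14
After iteration 4: x = 15, filtered = [7, 14, 14, 15], cur_max = 15
After iteration 5: x = 2, filtered = [7, 14, 14, 15, 15], cur_max = 15
After iteration 6: x = 5, filtered = [7, 14, 14, 15, 15, 15], cur_max = 15
Loop ends.
filtered[-1] = 15

Final answer: 15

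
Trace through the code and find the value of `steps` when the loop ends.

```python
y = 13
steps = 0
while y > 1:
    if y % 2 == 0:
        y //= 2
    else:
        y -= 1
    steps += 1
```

Let's trace through this code step by step.

Initialize: y = 13
Initialize: steps = 0
Entering loop: while y > 1:
After iteration 1: y = 12, steps = 1
After iteration 2: y = 6, steps = 2
After iteration 3: y = 3, steps = 3
After iteration 4: y = 2, steps = 4
After iteration 5: y = 1, steps = 5
Loop ends.

Final answer: 5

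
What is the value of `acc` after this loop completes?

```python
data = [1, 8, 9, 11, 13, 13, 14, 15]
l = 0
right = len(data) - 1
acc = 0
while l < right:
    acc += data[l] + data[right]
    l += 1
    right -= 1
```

Let's trace through this code step by step.

Initialize: data = [1, 8, 9, 11, 13, 13, 14, 15]
Initialize: l = 0
Initialize: right = 7
Initialize: acc = 0
Entering loop: while l < right:
After iteration 1: l = 1, right = 6, acc = 16
After iteration 2: l = 2, right = 5, acc = 38
After iteration 3: l = 3, right = 4, acc = 60
After iteration 4: l = 4, right = 3, acc = 84
Loop ends.

Final answer: 84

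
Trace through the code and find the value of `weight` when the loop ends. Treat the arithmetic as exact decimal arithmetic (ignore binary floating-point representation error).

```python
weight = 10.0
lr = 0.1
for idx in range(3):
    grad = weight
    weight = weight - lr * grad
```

Let's trace through this code step by step.

Initialize: weight = 10.0
Initialize: lr = 0.1
Entering loop: for idx in range(3):
After iteration 1: idx = 0, weight = 9.0, grad = 10.0
After iteration 2: idx = 1, weight = 8.1, grad = 9.0
After iteration 3: idx = 2, weight = 7.29, grad = 8.1
Loop ends.

Final answer: 7.29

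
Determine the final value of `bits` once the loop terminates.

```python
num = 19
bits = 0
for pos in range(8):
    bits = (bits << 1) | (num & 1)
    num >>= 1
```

Let's trace through this code step by step.

Initialize: num = 19
Initialize: bits = 0
Entering loop: for pos in range(8):
After iteration 1: pos = 0, num = 9, bits = 1
After iteration 2: pos = 1, num = 4, bits = 3
After iteration 3: pos = 2, num = 2, bits = 6
After iteration 4: pos = 3, num = 1, bits = 12
After iteration 5: pos = 4, num = 0, bits = 25
After iteration 6: pos = 5, num = 0, bits = 50
After iteration 7: pos = 6, num = 0, bits = 100
After iteration 8: pos = 7, num = 0, bits = 200
Loop ends.

Final answer: 200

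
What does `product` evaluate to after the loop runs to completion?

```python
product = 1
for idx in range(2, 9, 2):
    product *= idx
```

Let's trace through this code step by step.

Initialize: product = 1
Entering loop: for idx in range(2, 9, 2):
After iteration 1: idx = 2, product = 2
After iteration 2: idx = 4, product = 8
After iteration 3: idx = 6, product = 48
After iteration 4: idx = 8, product = 384
Loop ends.

Final answer: 384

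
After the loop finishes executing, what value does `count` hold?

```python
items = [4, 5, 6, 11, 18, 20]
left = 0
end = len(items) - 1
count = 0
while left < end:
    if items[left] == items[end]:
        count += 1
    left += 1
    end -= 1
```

Let's trace through this code step by step.

Initialize: items = [4, 5, 6, 11, 18, 20]
Initialize: left = 0
Initialize: end = 5
Initialize: count = 0
Entering loop: while left < end:
After iteration 1: left = 1, end = 4, count = 0
After iteration 2: left = 2, end = 3, count = 0
After iteration 3: left = 3, end = 2, count = 0
Loop ends.

Final answer: 0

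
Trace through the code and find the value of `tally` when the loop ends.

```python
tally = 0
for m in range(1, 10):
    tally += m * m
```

Let's trace through this code step by step.

Initialize: tally = 0
Entering loop: for m in range(1, 10):
After iteration 1: m = 1, tally = 1
After iteration 2: m = 2, tally = 5
After iteration 3: m = 3, tally = 14
After iteration 4: m = 4, tally = 30
After iteration 5: m = 5, tally = 55
After iteration 6: m = 6, tally = 91
After iteration 7: m = 7, tally = 140
After iteration 8: m = 8, tally = 204
After iteration 9: m = 9, tally = 285
Loop ends.

Final answer: 285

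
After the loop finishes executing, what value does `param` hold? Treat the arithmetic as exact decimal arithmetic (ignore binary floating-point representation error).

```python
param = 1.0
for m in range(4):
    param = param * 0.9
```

Let's trace through this code step by step.

Initialize: param = 1.0
Entering loop: for m in range(4):
After iteration 1: m = 0, param = 0.9
After iteration 2: m = 1, param = 0.81
After iteration 3: m = 2, param = 0.729
After iteration 4: m = 3, param = 0.6561
Loop ends.

Final answer: 0.6561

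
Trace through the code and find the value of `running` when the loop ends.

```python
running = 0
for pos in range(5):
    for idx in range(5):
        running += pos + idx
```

Let's trace through this code step by step.

Initialize: running = 0
Entering loop: for pos in range(5):
After iteration 1: pos = 0, running = 10
After iteration 2: pos = 1, running = 25
After iteration 3: pos = 2, running = 45
After iteration 4: pos = 3, running = 70
After iteration 5: pos = 4, running = 100
Loop ends.

Final answer: 100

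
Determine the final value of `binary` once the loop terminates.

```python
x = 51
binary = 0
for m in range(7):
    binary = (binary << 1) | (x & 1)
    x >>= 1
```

Let's trace through this code step by step.

Initialize: x = 51
Initialize: binary = 0
Entering loop: for m in range(7):
After iteration 1: m = 0, x = 25, binary = 1
After iteration 2: m = 1, x = 12, binary = 3
After iteration 3: m = 2, x = 6, binary = 6
After iteration 4: m = 3, x = 3, binary = 12
After iteration 5: m = 4, x = 1, binary = 25
After iteration 6: m = 5, x = 0, binary = 51
After iteration 7: m = 6, x = 0, binary = 102
Loop ends.

Final answer: 102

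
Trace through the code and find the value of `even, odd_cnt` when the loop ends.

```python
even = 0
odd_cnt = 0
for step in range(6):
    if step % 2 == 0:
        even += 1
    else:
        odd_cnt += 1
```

Let's trace through this code step by step.

Initialize: even = 0
Initialize: odd_cnt = 0
Entering loop: for step in range(6):
After iteration 1: step = 0, even = 1, odd_cnt = 0
After iteration 2: step = 1, even = 1, odd_cnt = 1
After iteration 3: step = 2, even = 2, odd_cnt = 1
After iteration 4: step = 3, even = 2, odd_cnt = 2
After iteration 5: step = 4, even = 3, odd_cnt = 2
After iteration 6: step = 5, even = 3, odd_cnt = 3
Loop ends.

Final answer: 3, 3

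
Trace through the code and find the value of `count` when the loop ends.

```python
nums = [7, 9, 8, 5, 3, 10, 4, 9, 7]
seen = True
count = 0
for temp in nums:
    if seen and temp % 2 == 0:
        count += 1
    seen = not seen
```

Let's trace through this code step by step.

Initialize: nums = [7, 9, 8, 5, 3, 10, 4, 9, 7]
Initialize: seen = True
Initialize: count = 0
Entering loop: for temp in nums:
After iteration 1: temp = 7, seen = False, count = 0
After iteration 2: temp = 9, seen = True, count = 0
After iteration 3: temp = 8, seen = False, count = 1
After iteration 4: temp = 5, seen = True, count = 1
After iteration 5: temp = 3, seen = False, count = 1
After iteration 6: temp = 10, seen = True, count = 1
After iteration 7: temp = 4, seen = False, count = 2
After iteration 8: temp = 9, seen = True, count = 2
After iteration 9: temp = 7, seen = False, count = 2
Loop ends.

Final answer: 2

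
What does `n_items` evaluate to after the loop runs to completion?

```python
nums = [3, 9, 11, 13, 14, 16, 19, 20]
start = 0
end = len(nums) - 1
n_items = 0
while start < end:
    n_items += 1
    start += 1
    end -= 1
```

Let's trace through this code step by step.

Initialize: nums = [3, 9, 11, 13, 14, 16, 19, 20]
Initialize: start = 0
Initialize: end = 7
Initialize: n_items = 0
Entering loop: while start < end:
After iteration 1: start = 1, end = 6, n_items = 1
After iteration 2: start = 2, end = 5, n_items = 2
After iteration 3: start = 3, end = 4, n_items = 3
After iteration 4: start = 4, end = 3, n_items = 4
Loop ends.

Final answer: 4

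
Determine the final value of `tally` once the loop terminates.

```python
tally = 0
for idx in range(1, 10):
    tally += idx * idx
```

Let's trace through this code step by step.

Initialize: tally = 0
Entering loop: for idx in range(1, 10):
After iteration 1: idx = 1, tally = 1
After iteration 2: idx = 2, tally = 5
After iteration 3: idx = 3, tally = 14
After iteration 4: idx = 4, tally = 30
After iteration 5: idx = 5, tally = 55
After iteration 6: idx = 6, tally = 91
After iteration 7: idx = 7, tally = 140
After iteration 8: idx = 8, tally = 204
After iteration 9: idx = 9, tally = 285
Loop ends.

Final answer: 285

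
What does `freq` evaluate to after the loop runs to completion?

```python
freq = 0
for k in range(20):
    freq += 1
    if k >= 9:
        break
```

Let's trace through this code step by step.

Initialize: freq = 0
Entering loop: for k in range(20):
After iteration 1: k = 0, freq = 1
After iteration 2: k = 1, freq = 2
After iteration 3: k = 2, freq = 3
After iteration 4: k = 3, freq = 4
After iteration 5: k = 4, freq = 5
After iteration 6: k = 5, freq = 6
After iteration 7: k = 6, freq = 7
After iteration 8: k = 7, freq = 8
After iteration 9: k = 8, freq = 9
After iteration 10: k = 9, freq = 10
Loop ends.

Final answer: 10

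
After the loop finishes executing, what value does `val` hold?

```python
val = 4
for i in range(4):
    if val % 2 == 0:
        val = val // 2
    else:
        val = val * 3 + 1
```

Let's trace through this code step by step.

Initialize: val = 4
Entering loop: for i in range(4):
After iteration 1: i = 0, val = 2
After iteration 2: i = 1, val = 1
After iteration 3: i = 2, val = 4
After iteration 4: i = 3, val = 2
Loop ends.

Final answer: 2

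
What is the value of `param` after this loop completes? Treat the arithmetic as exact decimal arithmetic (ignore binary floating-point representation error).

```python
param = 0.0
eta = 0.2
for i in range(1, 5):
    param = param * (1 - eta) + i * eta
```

Let's trace through this code step by step.

Initialize: param = 0.0
Initialize: eta = 0.2
Entering loop: for i in range(1, 5):
After iteration 1: i = 1, param = 0.2
After iteration 2: i = 2, param = 0.56
After iteration 3: i = 3, param = 1.048
After iteration 4: i = 4, param = 1.6384
Loop ends.

Final answer: 1.6384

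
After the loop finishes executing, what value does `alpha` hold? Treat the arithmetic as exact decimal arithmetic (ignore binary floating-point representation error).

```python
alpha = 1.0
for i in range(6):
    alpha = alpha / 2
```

Let's trace through this code step by step.

Initialize: alpha = 1.0
Entering loop: for i in range(6):
After iteration 1: i = 0, alpha = 0.5
After iteration 2: i = 1, alpha = 0.25
After iteration 3: i = 2, alpha = 0.125
After iteration 4: i = 3, alpha = 0.0625
After iteration 5: i = 4, alpha = 0.03125
After iteration 6: i = 5, alpha = 0.015625
Loop ends.

Final answer: 0.015625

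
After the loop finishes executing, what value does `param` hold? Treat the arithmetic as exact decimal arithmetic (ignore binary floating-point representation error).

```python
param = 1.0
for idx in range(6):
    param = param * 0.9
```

Let's trace through this code step by step.

Initialize: param = 1.0
Entering loop: for idx in range(6):
After iteration 1: idx = 0, param = 0.9
After iteration 2: idx = 1, param = 0.81
After iteration 3: idx = 2, param = 0.729
After iteration 4: idx = 3, param = 0.6561
After iteration 5: idx = 4, param = 0.59049
After iteration 6: idx = 5, param = 0.531441
Loop ends.

Final answer: 0.531441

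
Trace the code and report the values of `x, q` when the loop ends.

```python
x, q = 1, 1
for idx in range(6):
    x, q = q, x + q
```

Let's trace through this code step by step.

Initialize: x = 1
Initialize: q = 1
Entering loop: for idx in range(6):
After iteration 1: idx = 0, x = 1, q = 2
After iteration 2: idx = 1, x = 2, q = 3
After iteration 3: idx = 2, x = 3, q = 5
After iteration 4: idx = 3, x = 5, q = 8
After iteration 5: idx = 4, x = 8, q = 13
After iteration 6: idx = 5, x = 13, q = 21
Loop ends.

Final answer: 13, 21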